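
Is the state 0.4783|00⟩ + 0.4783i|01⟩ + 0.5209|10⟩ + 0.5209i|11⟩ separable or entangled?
Separable

Writing the state as a|00⟩ + b|01⟩ + c|10⟩ + d|11⟩, it is a product state iff ad − bc = 0.
Here (a, b, c, d) = (0.4783, 0.4783i, 0.5209, 0.5209i): ad − bc = (0.4783)(0.5209i) − (0.4783i)(0.5209) = 0, so the state is separable.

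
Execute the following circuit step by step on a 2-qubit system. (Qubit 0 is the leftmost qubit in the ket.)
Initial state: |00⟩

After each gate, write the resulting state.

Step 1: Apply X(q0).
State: |10⟩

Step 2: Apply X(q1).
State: |11⟩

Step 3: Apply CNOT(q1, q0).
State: |01⟩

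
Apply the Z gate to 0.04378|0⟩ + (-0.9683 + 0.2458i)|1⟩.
0.04378|0⟩ + (0.9683 - 0.2458i)|1⟩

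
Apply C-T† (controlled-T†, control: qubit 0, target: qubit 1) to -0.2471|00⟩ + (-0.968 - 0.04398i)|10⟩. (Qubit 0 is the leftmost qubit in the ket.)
-0.2471|00⟩ + (-0.968 - 0.04398i)|10⟩

C-T† leaves the control-|0⟩ kets |00⟩, |01⟩ unchanged and applies T† to qubit 1 on the control-|1⟩ pair (|10⟩, |11⟩).
T† = [[1, 0], [0, (1/√2 - (1/√2)i)]].
With a = amp(|10⟩) = (-0.968 - 0.04398i) and b = amp(|11⟩) = 0:
new amp(|10⟩) = (1)·a = (-0.968 - 0.04398i)
new amp(|11⟩) = (1/√2 - (1/√2)i)·b = 0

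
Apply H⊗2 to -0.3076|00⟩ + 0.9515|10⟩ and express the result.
0.322|00⟩ + 0.322|01⟩ - 0.6296|10⟩ - 0.6296|11⟩

H⊗2 gives amp(|y⟩) = (1/2) Σ_x (−1)^(x·y) amp(|x⟩), where x·y is the number of positions in which both x and y have a 1.
|00⟩: (-0.3076 + 0.9515)/2 = 0.322
|01⟩: (-0.3076 + 0.9515)/2 = 0.322
|10⟩: (-0.3076 - 0.9515)/2 = -0.6296
|11⟩: (-0.3076 - 0.9515)/2 = -0.6296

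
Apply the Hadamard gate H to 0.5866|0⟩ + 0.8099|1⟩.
0.9875|0⟩ - 0.1579|1⟩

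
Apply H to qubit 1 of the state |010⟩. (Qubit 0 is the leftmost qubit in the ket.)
1/√2|000⟩ - 1/√2|010⟩

H on qubit 1 mixes each pair of kets that differ only in qubit 1: amplitudes (a, b) of (|…0…⟩, |…1…⟩) become ((a + b)/√2, (a − b)/√2). Kets absent from the input have amplitude 0.
(|000⟩, |010⟩): (a, b) = (0, 1) → (1/√2, -1/√2)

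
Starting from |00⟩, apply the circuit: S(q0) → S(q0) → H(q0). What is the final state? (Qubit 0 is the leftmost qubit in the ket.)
1/√2|00⟩ + 1/√2|10⟩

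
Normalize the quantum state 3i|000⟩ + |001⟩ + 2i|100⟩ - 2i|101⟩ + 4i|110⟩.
0.5145i|000⟩ + 0.1715|001⟩ + 0.343i|100⟩ - 0.343i|101⟩ + 0.686i|110⟩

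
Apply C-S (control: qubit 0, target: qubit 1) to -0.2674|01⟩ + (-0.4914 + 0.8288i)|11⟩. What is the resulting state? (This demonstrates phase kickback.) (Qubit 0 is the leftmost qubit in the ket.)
-0.2674|01⟩ + (-0.8288 - 0.4914i)|11⟩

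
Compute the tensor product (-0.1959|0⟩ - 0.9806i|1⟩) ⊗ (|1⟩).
-0.1959|01⟩ - 0.9806i|11⟩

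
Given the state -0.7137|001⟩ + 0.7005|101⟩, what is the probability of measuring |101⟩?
0.4907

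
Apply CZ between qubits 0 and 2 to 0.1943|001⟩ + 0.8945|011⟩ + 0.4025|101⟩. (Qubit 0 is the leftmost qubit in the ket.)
0.1943|001⟩ + 0.8945|011⟩ - 0.4025|101⟩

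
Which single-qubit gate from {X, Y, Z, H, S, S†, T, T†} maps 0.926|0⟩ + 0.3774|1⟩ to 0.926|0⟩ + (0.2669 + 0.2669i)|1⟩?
T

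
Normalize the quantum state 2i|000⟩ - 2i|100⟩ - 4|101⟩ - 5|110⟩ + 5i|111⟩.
0.2325i|000⟩ - 0.2325i|100⟩ - 0.465|101⟩ - 0.5812|110⟩ + 0.5812i|111⟩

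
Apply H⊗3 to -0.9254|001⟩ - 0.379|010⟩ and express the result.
-0.4612|000⟩ + 0.1932|001⟩ - 0.1932|010⟩ + 0.4612|011⟩ - 0.4612|100⟩ + 0.1932|101⟩ - 0.1932|110⟩ + 0.4612|111⟩

H⊗3 gives amp(|y⟩) = (1/2√2) Σ_x (−1)^(x·y) amp(|x⟩), where x·y is the number of positions in which both x and y have a 1.
|000⟩: (-0.9254 - 0.379)/(2√2) = -0.4612
|001⟩: (0.9254 - 0.379)/(2√2) = 0.1932
|010⟩: (-0.9254 + 0.379)/(2√2) = -0.1932
|011⟩: (0.9254 + 0.379)/(2√2) = 0.4612
|100⟩: (-0.9254 - 0.379)/(2√2) = -0.4612
|101⟩: (0.9254 - 0.379)/(2√2) = 0.1932
|110⟩: (-0.9254 + 0.379)/(2√2) = -0.1932
|111⟩: (0.9254 + 0.379)/(2√2) = 0.4612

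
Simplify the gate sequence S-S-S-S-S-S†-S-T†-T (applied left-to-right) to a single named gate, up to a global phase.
S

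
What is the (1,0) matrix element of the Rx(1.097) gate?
-0.5214i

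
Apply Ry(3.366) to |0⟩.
-0.112|0⟩ + 0.9937|1⟩

Ry(3.366) = [[cos(θ/2), −sin(θ/2)], [sin(θ/2), cos(θ/2)]]; θ = 3.366, cos(θ/2) ≈ -0.111968, sin(θ/2) ≈ 0.993712.
With a = amp(|0⟩) = 1 and b = amp(|1⟩) = 0:
new amp(|0⟩) = (-0.111968)·a + (-0.993712)·b = -0.112
new amp(|1⟩) = (0.993712)·a + (-0.111968)·b = 0.9937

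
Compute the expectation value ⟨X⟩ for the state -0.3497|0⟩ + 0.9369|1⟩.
-0.6553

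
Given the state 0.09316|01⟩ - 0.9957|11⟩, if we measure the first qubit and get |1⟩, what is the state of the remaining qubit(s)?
-|1⟩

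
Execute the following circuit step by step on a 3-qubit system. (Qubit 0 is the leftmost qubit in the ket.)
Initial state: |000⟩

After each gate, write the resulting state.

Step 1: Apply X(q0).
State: |100⟩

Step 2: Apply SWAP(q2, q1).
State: |100⟩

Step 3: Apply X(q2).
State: |101⟩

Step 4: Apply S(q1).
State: |101⟩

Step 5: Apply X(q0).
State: |001⟩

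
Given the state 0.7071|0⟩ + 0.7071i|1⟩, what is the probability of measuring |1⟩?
0.5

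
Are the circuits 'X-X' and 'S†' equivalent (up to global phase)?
No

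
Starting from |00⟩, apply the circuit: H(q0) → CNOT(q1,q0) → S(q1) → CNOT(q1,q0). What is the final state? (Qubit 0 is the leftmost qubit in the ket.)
1/√2|00⟩ + 1/√2|10⟩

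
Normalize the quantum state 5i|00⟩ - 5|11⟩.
(1/√2)i|00⟩ - 1/√2|11⟩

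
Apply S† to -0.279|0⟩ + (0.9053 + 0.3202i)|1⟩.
-0.279|0⟩ + (0.3202 - 0.9053i)|1⟩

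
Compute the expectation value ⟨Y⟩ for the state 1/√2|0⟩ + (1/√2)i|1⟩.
1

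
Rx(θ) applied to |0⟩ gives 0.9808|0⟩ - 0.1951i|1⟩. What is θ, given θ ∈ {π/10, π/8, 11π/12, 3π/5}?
π/8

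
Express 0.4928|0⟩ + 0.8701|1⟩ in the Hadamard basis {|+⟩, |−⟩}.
0.9637|+⟩ - 0.2668|−⟩

With |ψ⟩ = α|0⟩ + β|1⟩, the Hadamard-basis coefficients are ⟨+|ψ⟩ = (α + β)/√2 and ⟨−|ψ⟩ = (α − β)/√2.
Here α = 0.4928, β = 0.8701: (α + β)/√2 = 0.9637, (α − β)/√2 = -0.2668.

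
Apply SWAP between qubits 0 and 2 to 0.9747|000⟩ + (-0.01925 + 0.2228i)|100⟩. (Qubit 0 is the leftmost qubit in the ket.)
0.9747|000⟩ + (-0.01925 + 0.2228i)|001⟩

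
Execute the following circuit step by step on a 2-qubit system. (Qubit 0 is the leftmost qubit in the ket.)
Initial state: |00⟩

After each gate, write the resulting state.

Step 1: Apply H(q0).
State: 1/√2|00⟩ + 1/√2|10⟩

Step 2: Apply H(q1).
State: 1/2|00⟩ + 1/2|01⟩ + 1/2|10⟩ + 1/2|11⟩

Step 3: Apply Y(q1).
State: -(1/2)i|00⟩ + (1/2)i|01⟩ - (1/2)i|10⟩ + (1/2)i|11⟩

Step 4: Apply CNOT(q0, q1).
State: -(1/2)i|00⟩ + (1/2)i|01⟩ + (1/2)i|10⟩ - (1/2)i|11⟩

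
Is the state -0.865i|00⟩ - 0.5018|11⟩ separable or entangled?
Entangled

Writing the state as a|00⟩ + b|01⟩ + c|10⟩ + d|11⟩, it is a product state iff ad − bc = 0.
Here (a, b, c, d) = (-0.865i, 0, 0, -0.5018): ad − bc = (-0.865i)(-0.5018) − (0)(0) = 0.4341i ≠ 0, so the state is entangled.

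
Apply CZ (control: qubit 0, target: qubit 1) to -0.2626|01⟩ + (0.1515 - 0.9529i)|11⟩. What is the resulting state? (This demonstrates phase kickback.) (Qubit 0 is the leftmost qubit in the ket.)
-0.2626|01⟩ + (-0.1515 + 0.9529i)|11⟩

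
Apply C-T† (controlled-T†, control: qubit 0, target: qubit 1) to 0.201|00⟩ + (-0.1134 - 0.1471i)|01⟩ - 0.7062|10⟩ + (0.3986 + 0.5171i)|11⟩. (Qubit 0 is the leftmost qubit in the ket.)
0.201|00⟩ + (-0.1134 - 0.1471i)|01⟩ - 0.7062|10⟩ + (0.6475 + 0.08379i)|11⟩

C-T† leaves the control-|0⟩ kets |00⟩, |01⟩ unchanged and applies T† to qubit 1 on the control-|1⟩ pair (|10⟩, |11⟩).
T† = [[1, 0], [0, (1/√2 - (1/√2)i)]].
With a = amp(|10⟩) = -0.7062 and b = amp(|11⟩) = (0.3986 + 0.5171i):
new amp(|10⟩) = (1)·a = -0.7062
new amp(|11⟩) = (1/√2 - (1/√2)i)·b = (0.6475 + 0.08379i)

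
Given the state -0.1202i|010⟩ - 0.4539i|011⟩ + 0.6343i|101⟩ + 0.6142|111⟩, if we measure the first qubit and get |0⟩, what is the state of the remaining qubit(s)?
-0.256i|10⟩ - 0.9667i|11⟩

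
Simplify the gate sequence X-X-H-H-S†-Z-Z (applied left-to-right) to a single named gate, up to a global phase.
S†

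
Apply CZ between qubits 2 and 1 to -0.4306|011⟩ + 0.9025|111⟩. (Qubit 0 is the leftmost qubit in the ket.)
0.4306|011⟩ - 0.9025|111⟩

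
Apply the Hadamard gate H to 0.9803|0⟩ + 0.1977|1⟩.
0.833|0⟩ + 0.5534|1⟩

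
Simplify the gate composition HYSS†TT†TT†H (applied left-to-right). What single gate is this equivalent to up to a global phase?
Y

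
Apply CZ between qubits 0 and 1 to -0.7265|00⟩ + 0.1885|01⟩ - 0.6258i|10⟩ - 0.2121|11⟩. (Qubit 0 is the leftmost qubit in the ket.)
-0.7265|00⟩ + 0.1885|01⟩ - 0.6258i|10⟩ + 0.2121|11⟩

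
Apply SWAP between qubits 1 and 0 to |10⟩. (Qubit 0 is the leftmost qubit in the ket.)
|01⟩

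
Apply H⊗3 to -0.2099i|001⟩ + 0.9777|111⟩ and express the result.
(0.3457 - 0.07421i)|000⟩ + (-0.3457 + 0.07421i)|001⟩ + (-0.3457 - 0.07421i)|010⟩ + (0.3457 + 0.07421i)|011⟩ + (-0.3457 - 0.07421i)|100⟩ + (0.3457 + 0.07421i)|101⟩ + (0.3457 - 0.07421i)|110⟩ + (-0.3457 + 0.07421i)|111⟩

H⊗3 gives amp(|y⟩) = (1/2√2) Σ_x (−1)^(x·y) amp(|x⟩), where x·y is the number of positions in which both x and y have a 1.
|000⟩: (-0.2099i + 0.9777)/(2√2) = (0.3457 - 0.07421i)
|001⟩: (0.2099i - 0.9777)/(2√2) = (-0.3457 + 0.07421i)
|010⟩: (-0.2099i - 0.9777)/(2√2) = (-0.3457 - 0.07421i)
|011⟩: (0.2099i + 0.9777)/(2√2) = (0.3457 + 0.07421i)
|100⟩: (-0.2099i - 0.9777)/(2√2) = (-0.3457 - 0.07421i)
|101⟩: (0.2099i + 0.9777)/(2√2) = (0.3457 + 0.07421i)
|110⟩: (-0.2099i + 0.9777)/(2√2) = (0.3457 - 0.07421i)
|111⟩: (0.2099i - 0.9777)/(2√2) = (-0.3457 + 0.07421i)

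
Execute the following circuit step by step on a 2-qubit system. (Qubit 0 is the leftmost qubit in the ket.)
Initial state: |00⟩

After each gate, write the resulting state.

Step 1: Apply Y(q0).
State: i|10⟩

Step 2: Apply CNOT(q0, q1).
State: i|11⟩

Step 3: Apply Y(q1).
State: |10⟩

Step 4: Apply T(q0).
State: (1/√2 + (1/√2)i)|10⟩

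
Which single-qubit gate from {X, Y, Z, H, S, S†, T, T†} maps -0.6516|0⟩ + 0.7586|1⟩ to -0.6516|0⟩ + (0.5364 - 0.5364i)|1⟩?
T†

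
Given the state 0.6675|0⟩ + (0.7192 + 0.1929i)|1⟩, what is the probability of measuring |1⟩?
0.5545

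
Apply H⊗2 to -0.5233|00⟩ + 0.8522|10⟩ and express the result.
0.1645|00⟩ + 0.1645|01⟩ - 0.6878|10⟩ - 0.6878|11⟩

H⊗2 gives amp(|y⟩) = (1/2) Σ_x (−1)^(x·y) amp(|x⟩), where x·y is the number of positions in which both x and y have a 1.
|00⟩: (-0.5233 + 0.8522)/2 = 0.1645
|01⟩: (-0.5233 + 0.8522)/2 = 0.1645
|10⟩: (-0.5233 - 0.8522)/2 = -0.6878
|11⟩: (-0.5233 - 0.8522)/2 = -0.6878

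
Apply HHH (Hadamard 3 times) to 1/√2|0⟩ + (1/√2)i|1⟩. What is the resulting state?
(1/2 + (1/2)i)|0⟩ + (1/2 - (1/2)i)|1⟩

H² = I, so H^3 = H: a single Hadamard. With (a, b) = (1/√2, (1/√2)i), H gives ((a + b)/√2, (a − b)/√2) = ((1/2 + (1/2)i), (1/2 - (1/2)i)).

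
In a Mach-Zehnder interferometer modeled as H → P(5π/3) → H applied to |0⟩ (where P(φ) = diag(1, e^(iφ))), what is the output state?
(0.75 - 0.433i)|0⟩ + (0.25 + 0.433i)|1⟩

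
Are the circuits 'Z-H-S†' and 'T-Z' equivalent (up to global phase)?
No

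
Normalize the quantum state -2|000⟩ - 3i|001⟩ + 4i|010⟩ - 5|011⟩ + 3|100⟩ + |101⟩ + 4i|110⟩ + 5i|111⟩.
-0.1952|000⟩ - 0.2928i|001⟩ + 0.3904i|010⟩ - 0.488|011⟩ + 0.2928|100⟩ + 0.09759|101⟩ + 0.3904i|110⟩ + 0.488i|111⟩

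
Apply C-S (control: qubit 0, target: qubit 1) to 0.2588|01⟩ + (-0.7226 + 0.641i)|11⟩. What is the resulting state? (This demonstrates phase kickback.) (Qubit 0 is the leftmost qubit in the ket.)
0.2588|01⟩ + (-0.641 - 0.7226i)|11⟩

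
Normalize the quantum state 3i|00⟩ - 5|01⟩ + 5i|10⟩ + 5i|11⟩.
0.3273i|00⟩ - 0.5455|01⟩ + 0.5455i|10⟩ + 0.5455i|11⟩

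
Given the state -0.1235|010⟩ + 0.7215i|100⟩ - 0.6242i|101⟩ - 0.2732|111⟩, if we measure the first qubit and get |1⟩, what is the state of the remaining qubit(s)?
0.727i|00⟩ - 0.629i|01⟩ - 0.2753|11⟩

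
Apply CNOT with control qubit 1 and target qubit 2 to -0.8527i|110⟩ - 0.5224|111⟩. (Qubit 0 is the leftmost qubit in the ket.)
-0.5224|110⟩ - 0.8527i|111⟩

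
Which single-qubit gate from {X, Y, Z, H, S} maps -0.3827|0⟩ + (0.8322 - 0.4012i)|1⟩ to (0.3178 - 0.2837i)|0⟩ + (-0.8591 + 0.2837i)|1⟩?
H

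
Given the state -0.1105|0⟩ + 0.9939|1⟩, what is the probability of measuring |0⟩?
0.01221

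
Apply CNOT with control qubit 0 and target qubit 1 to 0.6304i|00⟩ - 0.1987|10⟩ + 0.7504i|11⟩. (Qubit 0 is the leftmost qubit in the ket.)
0.6304i|00⟩ + 0.7504i|10⟩ - 0.1987|11⟩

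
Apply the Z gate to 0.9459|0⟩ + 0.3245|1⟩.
0.9459|0⟩ - 0.3245|1⟩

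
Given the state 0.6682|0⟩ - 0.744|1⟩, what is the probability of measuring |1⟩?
0.5535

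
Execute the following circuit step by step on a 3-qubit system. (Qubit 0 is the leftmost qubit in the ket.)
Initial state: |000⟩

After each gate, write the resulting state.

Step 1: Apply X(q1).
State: |010⟩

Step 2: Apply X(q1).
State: |000⟩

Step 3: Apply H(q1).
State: 1/√2|000⟩ + 1/√2|010⟩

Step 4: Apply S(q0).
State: 1/√2|000⟩ + 1/√2|010⟩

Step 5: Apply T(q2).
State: 1/√2|000⟩ + 1/√2|010⟩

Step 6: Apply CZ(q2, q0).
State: 1/√2|000⟩ + 1/√2|010⟩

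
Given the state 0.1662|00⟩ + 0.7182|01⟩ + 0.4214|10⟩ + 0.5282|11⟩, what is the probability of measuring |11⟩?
0.279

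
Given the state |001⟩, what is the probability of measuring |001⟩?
1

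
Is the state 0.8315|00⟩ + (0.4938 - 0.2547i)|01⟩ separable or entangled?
Separable

Writing the state as a|00⟩ + b|01⟩ + c|10⟩ + d|11⟩, it is a product state iff ad − bc = 0.
Here (a, b, c, d) = (0.8315, (0.4938 - 0.2547i), 0, 0): ad − bc = (0.8315)(0) − (0.4938 - 0.2547i)(0) = 0, so the state is separable.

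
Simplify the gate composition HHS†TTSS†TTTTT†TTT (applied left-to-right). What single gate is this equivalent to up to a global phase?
S†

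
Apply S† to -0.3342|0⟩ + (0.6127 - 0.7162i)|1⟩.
-0.3342|0⟩ + (-0.7162 - 0.6127i)|1⟩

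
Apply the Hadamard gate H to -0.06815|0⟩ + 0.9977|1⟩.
0.6573|0⟩ - 0.7537|1⟩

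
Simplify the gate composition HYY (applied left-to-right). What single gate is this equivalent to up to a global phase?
H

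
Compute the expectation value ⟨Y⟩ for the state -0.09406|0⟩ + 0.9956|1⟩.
0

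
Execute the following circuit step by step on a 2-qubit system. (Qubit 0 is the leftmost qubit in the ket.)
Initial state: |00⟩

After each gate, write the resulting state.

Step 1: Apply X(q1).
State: |01⟩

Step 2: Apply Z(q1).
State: -|01⟩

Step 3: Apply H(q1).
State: -1/√2|00⟩ + 1/√2|01⟩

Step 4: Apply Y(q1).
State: -(1/√2)i|00⟩ - (1/√2)i|01⟩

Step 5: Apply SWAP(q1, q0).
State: -(1/√2)i|00⟩ - (1/√2)i|10⟩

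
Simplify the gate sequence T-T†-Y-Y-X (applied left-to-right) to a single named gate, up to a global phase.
X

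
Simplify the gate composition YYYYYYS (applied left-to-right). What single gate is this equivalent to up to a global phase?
S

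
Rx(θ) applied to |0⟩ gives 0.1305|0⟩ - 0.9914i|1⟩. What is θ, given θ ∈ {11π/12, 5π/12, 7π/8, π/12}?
11π/12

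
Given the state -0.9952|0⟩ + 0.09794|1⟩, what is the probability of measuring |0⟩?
0.9904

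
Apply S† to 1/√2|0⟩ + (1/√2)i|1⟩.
1/√2|0⟩ + 1/√2|1⟩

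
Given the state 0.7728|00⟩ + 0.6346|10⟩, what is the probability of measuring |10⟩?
0.4027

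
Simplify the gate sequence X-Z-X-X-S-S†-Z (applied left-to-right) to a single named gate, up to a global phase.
X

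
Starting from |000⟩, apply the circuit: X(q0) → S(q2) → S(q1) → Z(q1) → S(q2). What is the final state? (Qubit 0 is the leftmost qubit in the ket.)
|100⟩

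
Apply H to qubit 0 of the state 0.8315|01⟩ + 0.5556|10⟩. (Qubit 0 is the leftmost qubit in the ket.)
0.3929|00⟩ + 0.588|01⟩ - 0.3929|10⟩ + 0.588|11⟩

H on qubit 0 mixes each pair of kets that differ only in qubit 0: amplitudes (a, b) of (|…0…⟩, |…1…⟩) become ((a + b)/√2, (a − b)/√2). Kets absent from the input have amplitude 0.
(|00⟩, |10⟩): (a, b) = (0, 0.5556) → (0.3929, -0.3929)
(|01⟩, |11⟩): (a, b) = (0.8315, 0) → (0.588, 0.588)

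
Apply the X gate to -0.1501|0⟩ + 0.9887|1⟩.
0.9887|0⟩ - 0.1501|1⟩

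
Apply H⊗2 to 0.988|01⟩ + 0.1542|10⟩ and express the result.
0.5711|00⟩ - 0.4169|01⟩ + 0.4169|10⟩ - 0.5711|11⟩

H⊗2 gives amp(|y⟩) = (1/2) Σ_x (−1)^(x·y) amp(|x⟩), where x·y is the number of positions in which both x and y have a 1.
|00⟩: (0.988 + 0.1542)/2 = 0.5711
|01⟩: (-0.988 + 0.1542)/2 = -0.4169
|10⟩: (0.988 - 0.1542)/2 = 0.4169
|11⟩: (-0.988 - 0.1542)/2 = -0.5711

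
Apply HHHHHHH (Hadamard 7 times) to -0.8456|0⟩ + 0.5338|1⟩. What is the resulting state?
-0.2205|0⟩ - 0.9754|1⟩

H² = I, so H^7 = H: a single Hadamard. With (a, b) = (-0.8456, 0.5338), H gives ((a + b)/√2, (a − b)/√2) = (-0.2205, -0.9754).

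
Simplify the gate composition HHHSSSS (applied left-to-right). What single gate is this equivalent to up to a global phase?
H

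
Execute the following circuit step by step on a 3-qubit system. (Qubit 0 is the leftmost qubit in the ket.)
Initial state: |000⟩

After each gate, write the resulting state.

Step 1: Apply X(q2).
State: |001⟩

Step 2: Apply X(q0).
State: |101⟩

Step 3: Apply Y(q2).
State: -i|100⟩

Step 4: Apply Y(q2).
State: |101⟩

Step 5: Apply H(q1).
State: 1/√2|101⟩ + 1/√2|111⟩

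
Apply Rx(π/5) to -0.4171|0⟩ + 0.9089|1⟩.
(-0.3967 - 0.2809i)|0⟩ + (0.8644 + 0.1289i)|1⟩

Rx(π/5) = [[cos(θ/2), −i·sin(θ/2)], [−i·sin(θ/2), cos(θ/2)]]; θ = π/5, cos(θ/2) ≈ 0.951057, sin(θ/2) ≈ 0.309017.
With a = amp(|0⟩) = -0.4171 and b = amp(|1⟩) = 0.9089:
new amp(|0⟩) = (0.951057)·a + (-0.309017i)·b = (-0.3967 - 0.2809i)
new amp(|1⟩) = (-0.309017i)·a + (0.951057)·b = (0.8644 + 0.1289i)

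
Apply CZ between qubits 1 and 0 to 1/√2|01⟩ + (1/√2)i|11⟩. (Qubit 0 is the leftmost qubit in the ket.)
1/√2|01⟩ - (1/√2)i|11⟩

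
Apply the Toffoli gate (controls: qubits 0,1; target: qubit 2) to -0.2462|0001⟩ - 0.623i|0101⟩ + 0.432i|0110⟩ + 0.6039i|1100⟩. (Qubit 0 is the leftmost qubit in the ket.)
-0.2462|0001⟩ - 0.623i|0101⟩ + 0.432i|0110⟩ + 0.6039i|1110⟩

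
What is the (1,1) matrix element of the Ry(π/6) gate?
0.9659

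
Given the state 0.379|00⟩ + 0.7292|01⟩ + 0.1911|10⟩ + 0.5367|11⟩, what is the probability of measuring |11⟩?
0.288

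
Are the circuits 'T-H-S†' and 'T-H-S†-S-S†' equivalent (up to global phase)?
Yes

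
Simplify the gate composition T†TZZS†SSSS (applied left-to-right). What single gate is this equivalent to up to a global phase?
S†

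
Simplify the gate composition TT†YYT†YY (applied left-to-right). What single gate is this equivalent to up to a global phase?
T†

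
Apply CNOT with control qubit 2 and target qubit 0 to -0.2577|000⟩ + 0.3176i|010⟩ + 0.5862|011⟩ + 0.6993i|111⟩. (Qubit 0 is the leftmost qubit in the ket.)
-0.2577|000⟩ + 0.3176i|010⟩ + 0.6993i|011⟩ + 0.5862|111⟩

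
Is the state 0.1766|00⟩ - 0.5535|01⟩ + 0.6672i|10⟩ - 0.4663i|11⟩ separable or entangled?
Entangled

Writing the state as a|00⟩ + b|01⟩ + c|10⟩ + d|11⟩, it is a product state iff ad − bc = 0.
Here (a, b, c, d) = (0.1766, -0.5535, 0.6672i, -0.4663i): ad − bc = (0.1766)(-0.4663i) − (-0.5535)(0.6672i) = 0.2869i ≠ 0, so the state is entangled.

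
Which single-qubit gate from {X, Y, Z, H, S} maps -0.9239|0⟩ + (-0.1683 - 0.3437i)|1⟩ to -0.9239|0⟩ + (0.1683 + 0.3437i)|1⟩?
Z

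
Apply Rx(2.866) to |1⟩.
-0.9905i|0⟩ + 0.1374|1⟩

Rx(2.866) = [[cos(θ/2), −i·sin(θ/2)], [−i·sin(θ/2), cos(θ/2)]]; θ = 2.866, cos(θ/2) ≈ 0.137361, sin(θ/2) ≈ 0.990521.
With a = amp(|0⟩) = 0 and b = amp(|1⟩) = 1:
new amp(|0⟩) = (0.137361)·a + (-0.990521i)·b = -0.9905i
new amp(|1⟩) = (-0.990521i)·a + (0.137361)·b = 0.1374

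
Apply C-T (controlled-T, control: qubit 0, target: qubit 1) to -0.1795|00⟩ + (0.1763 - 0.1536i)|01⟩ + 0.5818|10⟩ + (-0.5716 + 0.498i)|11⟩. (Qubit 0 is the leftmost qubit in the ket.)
-0.1795|00⟩ + (0.1763 - 0.1536i)|01⟩ + 0.5818|10⟩ + (-0.7563 - 0.05204i)|11⟩

C-T leaves the control-|0⟩ kets |00⟩, |01⟩ unchanged and applies T to qubit 1 on the control-|1⟩ pair (|10⟩, |11⟩).
T = [[1, 0], [0, (1/√2 + (1/√2)i)]].
With a = amp(|10⟩) = 0.5818 and b = amp(|11⟩) = (-0.5716 + 0.498i):
new amp(|10⟩) = (1)·a = 0.5818
new amp(|11⟩) = (1/√2 + (1/√2)i)·b = (-0.7563 - 0.05204i)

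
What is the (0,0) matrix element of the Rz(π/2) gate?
(1/√2 - (1/√2)i)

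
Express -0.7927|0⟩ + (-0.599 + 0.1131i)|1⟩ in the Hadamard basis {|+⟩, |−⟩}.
(-0.9841 + 0.07997i)|+⟩ + (-0.137 - 0.07997i)|−⟩

With |ψ⟩ = α|0⟩ + β|1⟩, the Hadamard-basis coefficients are ⟨+|ψ⟩ = (α + β)/√2 and ⟨−|ψ⟩ = (α − β)/√2.
Here α = -0.7927, β = (-0.599 + 0.1131i): (α + β)/√2 = (-0.9841 + 0.07997i), (α − β)/√2 = (-0.137 - 0.07997i).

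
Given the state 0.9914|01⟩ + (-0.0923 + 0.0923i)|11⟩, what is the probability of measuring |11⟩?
0.01704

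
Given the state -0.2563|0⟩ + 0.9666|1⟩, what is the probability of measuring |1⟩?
0.9343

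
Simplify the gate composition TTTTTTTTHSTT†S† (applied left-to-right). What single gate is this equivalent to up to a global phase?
H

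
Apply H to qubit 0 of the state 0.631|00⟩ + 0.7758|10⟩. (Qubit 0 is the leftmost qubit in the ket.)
0.9948|00⟩ - 0.1024|10⟩

H on qubit 0 mixes each pair of kets that differ only in qubit 0: amplitudes (a, b) of (|…0…⟩, |…1…⟩) become ((a + b)/√2, (a − b)/√2). Kets absent from the input have amplitude 0.
(|00⟩, |10⟩): (a, b) = (0.631, 0.7758) → (0.9948, -0.1024)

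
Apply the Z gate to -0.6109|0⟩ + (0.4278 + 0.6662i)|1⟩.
-0.6109|0⟩ + (-0.4278 - 0.6662i)|1⟩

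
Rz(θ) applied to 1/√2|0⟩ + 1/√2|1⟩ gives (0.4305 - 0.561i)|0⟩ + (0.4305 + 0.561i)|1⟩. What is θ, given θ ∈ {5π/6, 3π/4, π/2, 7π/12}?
7π/12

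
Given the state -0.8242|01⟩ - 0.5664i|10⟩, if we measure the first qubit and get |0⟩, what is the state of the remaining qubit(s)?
-|1⟩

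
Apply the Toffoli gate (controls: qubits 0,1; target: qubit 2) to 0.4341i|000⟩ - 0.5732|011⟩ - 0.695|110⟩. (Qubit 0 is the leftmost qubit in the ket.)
0.4341i|000⟩ - 0.5732|011⟩ - 0.695|111⟩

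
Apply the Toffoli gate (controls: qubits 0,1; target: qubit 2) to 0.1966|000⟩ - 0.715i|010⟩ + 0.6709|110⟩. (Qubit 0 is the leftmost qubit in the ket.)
0.1966|000⟩ - 0.715i|010⟩ + 0.6709|111⟩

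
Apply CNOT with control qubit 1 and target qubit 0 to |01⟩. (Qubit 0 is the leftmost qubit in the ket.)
|11⟩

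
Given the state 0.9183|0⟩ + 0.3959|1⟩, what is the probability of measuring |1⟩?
0.1567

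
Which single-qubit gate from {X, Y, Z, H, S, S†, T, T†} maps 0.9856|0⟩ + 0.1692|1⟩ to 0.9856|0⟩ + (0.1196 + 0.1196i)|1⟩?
T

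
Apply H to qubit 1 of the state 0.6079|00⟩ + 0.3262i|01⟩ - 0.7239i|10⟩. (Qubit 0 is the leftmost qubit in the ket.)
(0.4299 + 0.2307i)|00⟩ + (0.4299 - 0.2307i)|01⟩ - 0.5119i|10⟩ - 0.5119i|11⟩

H on qubit 1 mixes each pair of kets that differ only in qubit 1: amplitudes (a, b) of (|…0…⟩, |…1…⟩) become ((a + b)/√2, (a − b)/√2). Kets absent from the input have amplitude 0.
(|00⟩, |01⟩): (a, b) = (0.6079, 0.3262i) → ((0.4299 + 0.2307i), (0.4299 - 0.2307i))
(|10⟩, |11⟩): (a, b) = (-0.7239i, 0) → (-0.5119i, -0.5119i)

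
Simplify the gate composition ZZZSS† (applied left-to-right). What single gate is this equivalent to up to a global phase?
Z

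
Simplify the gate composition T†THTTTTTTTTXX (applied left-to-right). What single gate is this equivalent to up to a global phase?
H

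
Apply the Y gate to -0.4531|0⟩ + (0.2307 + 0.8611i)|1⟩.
(0.8611 - 0.2307i)|0⟩ - 0.4531i|1⟩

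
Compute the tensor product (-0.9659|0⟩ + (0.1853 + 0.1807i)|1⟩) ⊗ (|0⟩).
-0.9659|00⟩ + (0.1853 + 0.1807i)|10⟩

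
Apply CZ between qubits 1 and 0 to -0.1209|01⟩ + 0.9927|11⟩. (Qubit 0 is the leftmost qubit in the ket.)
-0.1209|01⟩ - 0.9927|11⟩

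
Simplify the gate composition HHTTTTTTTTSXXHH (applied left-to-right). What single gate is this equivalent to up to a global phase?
S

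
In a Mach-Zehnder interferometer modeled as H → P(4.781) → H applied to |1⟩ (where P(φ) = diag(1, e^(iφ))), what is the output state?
(0.4657 + 0.4988i)|0⟩ + (0.5343 - 0.4988i)|1⟩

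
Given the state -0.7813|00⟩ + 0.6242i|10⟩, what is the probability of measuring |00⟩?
0.6104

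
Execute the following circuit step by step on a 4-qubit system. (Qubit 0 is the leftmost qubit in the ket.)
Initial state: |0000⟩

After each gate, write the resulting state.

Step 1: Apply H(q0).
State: 1/√2|0000⟩ + 1/√2|1000⟩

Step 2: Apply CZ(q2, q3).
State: 1/√2|0000⟩ + 1/√2|1000⟩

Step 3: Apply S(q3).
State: 1/√2|0000⟩ + 1/√2|1000⟩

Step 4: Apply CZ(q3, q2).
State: 1/√2|0000⟩ + 1/√2|1000⟩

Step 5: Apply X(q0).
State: 1/√2|0000⟩ + 1/√2|1000⟩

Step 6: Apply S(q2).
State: 1/√2|0000⟩ + 1/√2|1000⟩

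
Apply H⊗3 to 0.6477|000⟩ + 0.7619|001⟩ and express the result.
0.4984|000⟩ - 0.04038|001⟩ + 0.4984|010⟩ - 0.04038|011⟩ + 0.4984|100⟩ - 0.04038|101⟩ + 0.4984|110⟩ - 0.04038|111⟩

H⊗3 gives amp(|y⟩) = (1/2√2) Σ_x (−1)^(x·y) amp(|x⟩), where x·y is the number of positions in which both x and y have a 1.
|000⟩: (0.6477 + 0.7619)/(2√2) = 0.4984
|001⟩: (0.6477 - 0.7619)/(2√2) = -0.04038
|010⟩: (0.6477 + 0.7619)/(2√2) = 0.4984
|011⟩: (0.6477 - 0.7619)/(2√2) = -0.04038
|100⟩: (0.6477 + 0.7619)/(2√2) = 0.4984
|101⟩: (0.6477 - 0.7619)/(2√2) = -0.04038
|110⟩: (0.6477 + 0.7619)/(2√2) = 0.4984
|111⟩: (0.6477 - 0.7619)/(2√2) = -0.04038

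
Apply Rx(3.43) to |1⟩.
-0.9896i|0⟩ - 0.1437|1⟩

Rx(3.43) = [[cos(θ/2), −i·sin(θ/2)], [−i·sin(θ/2), cos(θ/2)]]; θ = 3.43, cos(θ/2) ≈ -0.143704, sin(θ/2) ≈ 0.989621.
With a = amp(|0⟩) = 0 and b = amp(|1⟩) = 1:
new amp(|0⟩) = (-0.143704)·a + (-0.989621i)·b = -0.9896i
new amp(|1⟩) = (-0.989621i)·a + (-0.143704)·b = -0.1437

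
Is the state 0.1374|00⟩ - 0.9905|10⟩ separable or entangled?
Separable

Writing the state as a|00⟩ + b|01⟩ + c|10⟩ + d|11⟩, it is a product state iff ad − bc = 0.
Here (a, b, c, d) = (0.1374, 0, -0.9905, 0): ad − bc = (0.1374)(0) − (0)(-0.9905) = 0, so the state is separable.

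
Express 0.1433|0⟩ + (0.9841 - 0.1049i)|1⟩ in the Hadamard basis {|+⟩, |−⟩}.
(0.7972 - 0.07418i)|+⟩ + (-0.5945 + 0.07418i)|−⟩

With |ψ⟩ = α|0⟩ + β|1⟩, the Hadamard-basis coefficients are ⟨+|ψ⟩ = (α + β)/√2 and ⟨−|ψ⟩ = (α − β)/√2.
Here α = 0.1433, β = (0.9841 - 0.1049i): (α + β)/√2 = (0.7972 - 0.07418i), (α − β)/√2 = (-0.5945 + 0.07418i).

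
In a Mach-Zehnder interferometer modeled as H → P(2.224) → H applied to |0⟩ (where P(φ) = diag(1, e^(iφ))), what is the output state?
(0.1961 + 0.3971i)|0⟩ + (0.8039 - 0.3971i)|1⟩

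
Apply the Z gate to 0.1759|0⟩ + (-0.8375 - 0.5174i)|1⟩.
0.1759|0⟩ + (0.8375 + 0.5174i)|1⟩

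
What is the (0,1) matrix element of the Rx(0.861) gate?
-0.4173i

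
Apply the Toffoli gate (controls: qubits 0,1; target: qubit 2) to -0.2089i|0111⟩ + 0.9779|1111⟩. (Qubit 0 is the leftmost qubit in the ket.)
-0.2089i|0111⟩ + 0.9779|1101⟩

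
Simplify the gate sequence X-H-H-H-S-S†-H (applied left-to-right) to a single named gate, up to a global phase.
X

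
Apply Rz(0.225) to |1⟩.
(0.9937 + 0.1123i)|1⟩

Rz(0.225) = [[e^(−iθ/2), 0], [0, e^(iθ/2)]] with e^(±iθ/2) = cos(θ/2) ± i·sin(θ/2); θ = 0.225, cos(θ/2) ≈ 0.993679, sin(θ/2) ≈ 0.112263.
With a = amp(|0⟩) = 0 and b = amp(|1⟩) = 1:
new amp(|0⟩) = (0.993679 - 0.112263i)·a = 0
new amp(|1⟩) = (0.993679 + 0.112263i)·b = (0.9937 + 0.1123i)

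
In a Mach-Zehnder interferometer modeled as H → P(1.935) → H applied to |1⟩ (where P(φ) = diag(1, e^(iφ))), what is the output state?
(0.6781 - 0.4672i)|0⟩ + (0.3219 + 0.4672i)|1⟩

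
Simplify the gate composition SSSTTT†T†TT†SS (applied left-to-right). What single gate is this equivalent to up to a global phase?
S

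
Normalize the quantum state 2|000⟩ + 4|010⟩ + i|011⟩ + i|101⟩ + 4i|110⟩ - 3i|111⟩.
0.2917|000⟩ + 0.5835|010⟩ + 0.1459i|011⟩ + 0.1459i|101⟩ + 0.5835i|110⟩ - 0.4376i|111⟩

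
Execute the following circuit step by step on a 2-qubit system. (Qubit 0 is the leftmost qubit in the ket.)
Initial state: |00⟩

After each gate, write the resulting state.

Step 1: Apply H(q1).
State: 1/√2|00⟩ + 1/√2|01⟩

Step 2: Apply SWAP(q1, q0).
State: 1/√2|00⟩ + 1/√2|10⟩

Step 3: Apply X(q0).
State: 1/√2|00⟩ + 1/√2|10⟩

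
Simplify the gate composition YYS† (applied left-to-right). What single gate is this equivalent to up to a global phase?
S†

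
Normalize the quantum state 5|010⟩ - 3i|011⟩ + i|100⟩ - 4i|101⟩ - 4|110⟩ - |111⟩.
0.6063|010⟩ - 0.3638i|011⟩ + 0.1213i|100⟩ - 0.4851i|101⟩ - 0.4851|110⟩ - 0.1213|111⟩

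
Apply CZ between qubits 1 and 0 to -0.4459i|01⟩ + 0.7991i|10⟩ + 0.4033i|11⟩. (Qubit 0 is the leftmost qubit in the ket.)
-0.4459i|01⟩ + 0.7991i|10⟩ - 0.4033i|11⟩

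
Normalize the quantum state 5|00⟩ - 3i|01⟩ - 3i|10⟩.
0.7625|00⟩ - 0.4575i|01⟩ - 0.4575i|10⟩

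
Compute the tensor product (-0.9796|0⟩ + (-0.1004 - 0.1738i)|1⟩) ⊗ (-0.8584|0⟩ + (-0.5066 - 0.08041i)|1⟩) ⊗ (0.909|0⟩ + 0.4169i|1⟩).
0.7644|000⟩ + 0.3506i|001⟩ + (0.4511 + 0.0716i)|010⟩ + (-0.03284 + 0.2069i)|011⟩ + (0.07834 + 0.1356i)|100⟩ + (-0.0622 + 0.03593i)|101⟩ + (0.03353 + 0.08737i)|110⟩ + (-0.04007 + 0.01538i)|111⟩

amp(|b₁b₂…⟩) = product of the factor amplitudes for bits b₁, b₂, …; only kets whose every factor amplitude is nonzero survive.
|000⟩: (-0.9796)(-0.8584)(0.909) = 0.7644
|001⟩: (-0.9796)(-0.8584)(0.4169i) = 0.3506i
|010⟩: (-0.9796)(-0.5066 - 0.08041i)(0.909) = (0.4511 + 0.0716i)
|011⟩: (-0.9796)(-0.5066 - 0.08041i)(0.4169i) = (-0.03284 + 0.2069i)
|100⟩: (-0.1004 - 0.1738i)(-0.8584)(0.909) = (0.07834 + 0.1356i)
|101⟩: (-0.1004 - 0.1738i)(-0.8584)(0.4169i) = (-0.0622 + 0.03593i)
|110⟩: (-0.1004 - 0.1738i)(-0.5066 - 0.08041i)(0.909) = (0.03353 + 0.08737i)
|111⟩: (-0.1004 - 0.1738i)(-0.5066 - 0.08041i)(0.4169i) = (-0.04007 + 0.01538i)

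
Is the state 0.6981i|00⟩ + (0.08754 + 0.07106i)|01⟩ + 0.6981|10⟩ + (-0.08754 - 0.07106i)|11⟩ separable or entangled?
Entangled

Writing the state as a|00⟩ + b|01⟩ + c|10⟩ + d|11⟩, it is a product state iff ad − bc = 0.
Here (a, b, c, d) = (0.6981i, (0.08754 + 0.07106i), 0.6981, (-0.08754 - 0.07106i)): ad − bc = (0.6981i)(-0.08754 - 0.07106i) − (0.08754 + 0.07106i)(0.6981) = (-0.0115 - 0.1107i) ≠ 0, so the state is entangled.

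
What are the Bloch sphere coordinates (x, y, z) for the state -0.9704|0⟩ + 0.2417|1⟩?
(-0.4691, 0, 0.8833)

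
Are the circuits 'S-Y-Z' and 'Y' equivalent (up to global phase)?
No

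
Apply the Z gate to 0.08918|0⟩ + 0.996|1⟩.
0.08918|0⟩ - 0.996|1⟩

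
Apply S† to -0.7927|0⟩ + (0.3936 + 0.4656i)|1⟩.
-0.7927|0⟩ + (0.4656 - 0.3936i)|1⟩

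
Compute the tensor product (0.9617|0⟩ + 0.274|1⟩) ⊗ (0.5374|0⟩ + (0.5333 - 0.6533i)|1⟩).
0.5168|00⟩ + (0.5129 - 0.6283i)|01⟩ + 0.1472|10⟩ + (0.1461 - 0.179i)|11⟩

amp(|b₁b₂…⟩) = product of the factor amplitudes for bits b₁, b₂, …; only kets whose every factor amplitude is nonzero survive.
|00⟩: (0.9617)(0.5374) = 0.5168
|01⟩: (0.9617)(0.5333 - 0.6533i) = (0.5129 - 0.6283i)
|10⟩: (0.274)(0.5374) = 0.1472
|11⟩: (0.274)(0.5333 - 0.6533i) = (0.1461 - 0.179i)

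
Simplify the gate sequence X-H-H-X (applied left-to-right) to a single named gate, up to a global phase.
I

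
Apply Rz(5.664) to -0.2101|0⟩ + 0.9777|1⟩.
(0.2001 + 0.06401i)|0⟩ + (-0.9312 + 0.2979i)|1⟩

Rz(5.664) = [[e^(−iθ/2), 0], [0, e^(iθ/2)]] with e^(±iθ/2) = cos(θ/2) ± i·sin(θ/2); θ = 5.664, cos(θ/2) ≈ -0.952458, sin(θ/2) ≈ 0.304671.
With a = amp(|0⟩) = -0.2101 and b = amp(|1⟩) = 0.9777:
new amp(|0⟩) = (-0.952458 - 0.304671i)·a = (0.2001 + 0.06401i)
new amp(|1⟩) = (-0.952458 + 0.304671i)·b = (-0.9312 + 0.2979i)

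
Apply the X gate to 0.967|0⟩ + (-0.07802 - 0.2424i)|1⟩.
(-0.07802 - 0.2424i)|0⟩ + 0.967|1⟩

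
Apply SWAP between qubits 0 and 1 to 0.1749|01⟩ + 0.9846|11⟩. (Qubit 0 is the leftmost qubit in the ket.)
0.1749|10⟩ + 0.9846|11⟩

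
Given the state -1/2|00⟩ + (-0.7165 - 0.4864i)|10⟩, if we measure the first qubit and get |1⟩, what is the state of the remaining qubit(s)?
(-0.8274 - 0.5617i)|0⟩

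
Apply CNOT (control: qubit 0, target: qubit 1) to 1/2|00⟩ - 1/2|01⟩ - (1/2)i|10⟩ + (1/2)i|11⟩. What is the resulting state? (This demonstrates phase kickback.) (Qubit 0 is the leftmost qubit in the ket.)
1/2|00⟩ - 1/2|01⟩ + (1/2)i|10⟩ - (1/2)i|11⟩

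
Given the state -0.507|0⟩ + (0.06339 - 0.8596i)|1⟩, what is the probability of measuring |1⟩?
0.7429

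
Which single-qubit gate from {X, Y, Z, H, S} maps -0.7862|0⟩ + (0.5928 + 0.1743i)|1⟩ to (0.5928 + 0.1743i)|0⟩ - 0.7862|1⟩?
X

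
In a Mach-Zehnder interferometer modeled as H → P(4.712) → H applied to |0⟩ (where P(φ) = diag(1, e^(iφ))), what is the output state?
(0.4998 - 0.5i)|0⟩ + (0.5002 + 0.5i)|1⟩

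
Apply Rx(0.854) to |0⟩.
0.9102|0⟩ - 0.4141i|1⟩

Rx(0.854) = [[cos(θ/2), −i·sin(θ/2)], [−i·sin(θ/2), cos(θ/2)]]; θ = 0.854, cos(θ/2) ≈ 0.910212, sin(θ/2) ≈ 0.414142.
With a = amp(|0⟩) = 1 and b = amp(|1⟩) = 0:
new amp(|0⟩) = (0.910212)·a + (-0.414142i)·b = 0.9102
new amp(|1⟩) = (-0.414142i)·a + (0.910212)·b = -0.4141i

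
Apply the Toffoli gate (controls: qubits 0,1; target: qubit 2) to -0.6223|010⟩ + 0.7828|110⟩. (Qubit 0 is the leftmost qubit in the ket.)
-0.6223|010⟩ + 0.7828|111⟩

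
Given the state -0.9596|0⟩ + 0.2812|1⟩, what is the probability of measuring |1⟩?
0.07907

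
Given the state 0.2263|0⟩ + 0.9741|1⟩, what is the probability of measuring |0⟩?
0.05121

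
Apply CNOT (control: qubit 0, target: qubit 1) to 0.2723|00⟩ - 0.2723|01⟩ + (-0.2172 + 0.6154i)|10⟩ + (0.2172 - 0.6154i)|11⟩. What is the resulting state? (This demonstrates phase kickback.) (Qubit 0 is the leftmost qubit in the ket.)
0.2723|00⟩ - 0.2723|01⟩ + (0.2172 - 0.6154i)|10⟩ + (-0.2172 + 0.6154i)|11⟩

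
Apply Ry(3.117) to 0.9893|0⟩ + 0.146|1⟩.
-0.1338|0⟩ + 0.991|1⟩

Ry(3.117) = [[cos(θ/2), −sin(θ/2)], [sin(θ/2), cos(θ/2)]]; θ = 3.117, cos(θ/2) ≈ 0.012296, sin(θ/2) ≈ 0.999924.
With a = amp(|0⟩) = 0.9893 and b = amp(|1⟩) = 0.146:
new amp(|0⟩) = (0.012296)·a + (-0.999924)·b = -0.1338
new amp(|1⟩) = (0.999924)·a + (0.012296)·b = 0.991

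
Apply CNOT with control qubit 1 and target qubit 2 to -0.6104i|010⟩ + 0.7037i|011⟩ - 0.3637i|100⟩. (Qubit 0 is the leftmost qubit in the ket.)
0.7037i|010⟩ - 0.6104i|011⟩ - 0.3637i|100⟩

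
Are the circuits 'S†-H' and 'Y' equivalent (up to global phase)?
No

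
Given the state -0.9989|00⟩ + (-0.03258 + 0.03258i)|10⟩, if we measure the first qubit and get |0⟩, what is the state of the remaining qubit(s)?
-|0⟩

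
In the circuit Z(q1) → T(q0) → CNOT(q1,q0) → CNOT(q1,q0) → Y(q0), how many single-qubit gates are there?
3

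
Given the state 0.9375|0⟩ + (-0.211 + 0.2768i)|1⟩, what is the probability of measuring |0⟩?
0.8789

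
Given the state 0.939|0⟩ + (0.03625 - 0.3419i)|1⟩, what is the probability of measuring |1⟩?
0.1182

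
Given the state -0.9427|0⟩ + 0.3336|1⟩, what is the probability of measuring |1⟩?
0.1113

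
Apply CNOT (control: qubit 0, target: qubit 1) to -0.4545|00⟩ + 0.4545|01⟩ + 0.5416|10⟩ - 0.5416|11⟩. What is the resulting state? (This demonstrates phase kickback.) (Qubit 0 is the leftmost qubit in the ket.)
-0.4545|00⟩ + 0.4545|01⟩ - 0.5416|10⟩ + 0.5416|11⟩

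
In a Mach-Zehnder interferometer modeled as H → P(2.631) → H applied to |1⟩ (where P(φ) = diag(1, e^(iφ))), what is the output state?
(0.9362 - 0.2443i)|0⟩ + (0.06377 + 0.2443i)|1⟩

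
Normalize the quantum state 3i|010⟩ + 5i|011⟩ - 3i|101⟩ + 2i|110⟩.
0.4376i|010⟩ + 0.7293i|011⟩ - 0.4376i|101⟩ + 0.2917i|110⟩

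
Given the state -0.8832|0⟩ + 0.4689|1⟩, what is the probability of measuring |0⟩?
0.78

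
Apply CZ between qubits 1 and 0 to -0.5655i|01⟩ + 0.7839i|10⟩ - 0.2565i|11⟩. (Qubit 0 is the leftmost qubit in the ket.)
-0.5655i|01⟩ + 0.7839i|10⟩ + 0.2565i|11⟩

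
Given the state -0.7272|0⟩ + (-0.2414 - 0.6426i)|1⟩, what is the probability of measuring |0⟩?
0.5288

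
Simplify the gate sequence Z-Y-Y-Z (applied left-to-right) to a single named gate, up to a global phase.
I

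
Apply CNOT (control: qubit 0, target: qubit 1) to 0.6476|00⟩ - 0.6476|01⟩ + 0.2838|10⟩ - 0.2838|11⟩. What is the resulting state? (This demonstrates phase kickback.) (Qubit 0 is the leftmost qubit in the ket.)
0.6476|00⟩ - 0.6476|01⟩ - 0.2838|10⟩ + 0.2838|11⟩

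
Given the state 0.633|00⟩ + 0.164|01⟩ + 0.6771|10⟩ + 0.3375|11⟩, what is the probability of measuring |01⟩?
0.0269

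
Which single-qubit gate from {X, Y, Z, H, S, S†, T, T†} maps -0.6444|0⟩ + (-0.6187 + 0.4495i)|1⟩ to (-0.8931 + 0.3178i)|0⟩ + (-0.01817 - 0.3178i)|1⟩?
H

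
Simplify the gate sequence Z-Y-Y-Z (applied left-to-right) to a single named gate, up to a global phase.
I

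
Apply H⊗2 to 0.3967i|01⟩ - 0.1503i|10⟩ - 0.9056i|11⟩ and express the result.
-0.3296i|00⟩ + 0.1793i|01⟩ + 0.7263i|10⟩ - 0.576i|11⟩

H⊗2 gives amp(|y⟩) = (1/2) Σ_x (−1)^(x·y) amp(|x⟩), where x·y is the number of positions in which both x and y have a 1.
|00⟩: (0.3967i - 0.1503i - 0.9056i)/2 = -0.3296i
|01⟩: (-0.3967i - 0.1503i + 0.9056i)/2 = 0.1793i
|10⟩: (0.3967i + 0.1503i + 0.9056i)/2 = 0.7263i
|11⟩: (-0.3967i + 0.1503i - 0.9056i)/2 = -0.576i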